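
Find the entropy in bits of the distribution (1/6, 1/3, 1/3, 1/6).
1.9183 bits

Shannon entropy is H(X) = -Σ p(x) log p(x).

For P = (1/6, 1/3, 1/3, 1/6):
H = -1/6 × log_2(1/6) -1/3 × log_2(1/3) -1/3 × log_2(1/3) -1/6 × log_2(1/6)
H = 1.9183 bits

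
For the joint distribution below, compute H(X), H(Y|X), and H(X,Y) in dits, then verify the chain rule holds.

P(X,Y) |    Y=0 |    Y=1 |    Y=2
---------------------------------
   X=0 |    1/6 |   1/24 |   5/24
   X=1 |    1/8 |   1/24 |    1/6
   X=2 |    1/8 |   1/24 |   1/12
H(X,Y) = 0.8895, H(X) = 0.4680, H(Y|X) = 0.4216 (all in dits)

Chain rule: H(X,Y) = H(X) + H(Y|X)

Left side — joint entropy directly:
H(X,Y) = -Σ p(x,y) log p(x,y) = 0.8895 dits

Right side — compute H(Y|X) from the conditional distributions:
P(X) = (5/12, 1/3, 1/4), so H(X) = 0.4680 dits
H(Y|X) = Σ_x P(X=x) · H(Y|X=x):
  P(Y|X=0) = (2/5, 1/10, 1/2), H(Y|X=0) = 0.4097, weight P(X=0) = 5/12
  P(Y|X=1) = (3/8, 1/8, 1/2), H(Y|X=1) = 0.4231, weight P(X=1) = 1/3
  P(Y|X=2) = (1/2, 1/6, 1/3), H(Y|X=2) = 0.4392, weight P(X=2) = 1/4
H(Y|X) = 0.4216 dits

H(X) + H(Y|X) = 0.4680 + 0.4216 = 0.8895 dits

Both sides equal 0.8895 dits. ✓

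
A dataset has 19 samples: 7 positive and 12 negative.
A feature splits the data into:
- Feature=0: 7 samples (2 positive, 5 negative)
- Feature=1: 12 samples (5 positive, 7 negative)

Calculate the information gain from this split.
0.0126 bits

Information Gain = H(Y) - H(Y|Feature)

Before split:
P(positive) = 7/19 = 0.3684
H(Y) = 0.9495 bits

After split:
Feature=0: H = 0.8631 bits (weight = 7/19)
Feature=1: H = 0.9799 bits (weight = 12/19)
H(Y|Feature) = (7/19)×0.8631 + (12/19)×0.9799 = 0.9369 bits

Information Gain = 0.9495 - 0.9369 = 0.0126 bits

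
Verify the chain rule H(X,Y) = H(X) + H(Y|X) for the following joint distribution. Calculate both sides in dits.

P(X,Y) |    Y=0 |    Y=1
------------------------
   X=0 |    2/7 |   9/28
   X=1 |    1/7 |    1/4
H(X,Y) = 0.5851, H(X) = 0.2910, H(Y|X) = 0.2941 (all in dits)

Chain rule: H(X,Y) = H(X) + H(Y|X)

Left side — joint entropy directly:
H(X,Y) = -Σ p(x,y) log p(x,y) = 0.5851 dits

Right side — compute H(Y|X) from the conditional distributions:
P(X) = (17/28, 11/28), so H(X) = 0.2910 dits
H(Y|X) = Σ_x P(X=x) · H(Y|X=x):
  P(Y|X=0) = (8/17, 9/17), H(Y|X=0) = 0.3003, weight P(X=0) = 17/28
  P(Y|X=1) = (4/11, 7/11), H(Y|X=1) = 0.2847, weight P(X=1) = 11/28
H(Y|X) = 0.2941 dits

H(X) + H(Y|X) = 0.2910 + 0.2941 = 0.5851 dits

Both sides equal 0.5851 dits. ✓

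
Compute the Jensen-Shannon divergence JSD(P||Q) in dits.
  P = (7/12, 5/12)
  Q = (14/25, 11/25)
0.0001 dits

Jensen-Shannon divergence is:
JSD(P||Q) = 0.5 × D_KL(P||M) + 0.5 × D_KL(Q||M)
where M = 0.5 × (P + Q) is the mixture distribution.

M = 0.5 × (7/12, 5/12) + 0.5 × (14/25, 11/25) = (0.571667, 0.428333)

D_KL(P||M) = 0.0001 dits
D_KL(Q||M) = 0.0001 dits

JSD(P||Q) = 0.5 × 0.0001 + 0.5 × 0.0001 = 0.0001 dits

Unlike KL divergence, JSD is symmetric and bounded: 0 ≤ JSD ≤ log(2).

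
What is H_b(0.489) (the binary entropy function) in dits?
0.3009 dits

The binary entropy function is:
H(p) = -p log(p) - (1-p) log(1-p)

H(0.489) = -0.489 × log_10(0.489) - 0.511 × log_10(0.511)
H(0.489) = 0.3009 dits

Note: Binary entropy is maximized at p=0.5 (H=1 bit) and minimized at p=0 or p=1 (H=0).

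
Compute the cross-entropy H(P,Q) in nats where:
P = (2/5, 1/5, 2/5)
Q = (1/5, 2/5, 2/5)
1.1935 nats

Cross-entropy: H(P,Q) = -Σ p(x) log q(x)

Alternatively: H(P,Q) = H(P) + D_KL(P||Q)
H(P) = 1.0549 nats
D_KL(P||Q) = 0.1386 nats

H(P,Q) = 1.0549 + 0.1386 = 1.1935 nats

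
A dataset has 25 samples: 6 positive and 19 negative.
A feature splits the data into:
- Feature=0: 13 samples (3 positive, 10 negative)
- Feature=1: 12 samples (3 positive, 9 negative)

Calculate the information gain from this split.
0.0004 bits

Information Gain = H(Y) - H(Y|Feature)

Before split:
P(positive) = 6/25 = 0.2400
H(Y) = 0.7950 bits

After split:
Feature=0: H = 0.7793 bits (weight = 13/25)
Feature=1: H = 0.8113 bits (weight = 12/25)
H(Y|Feature) = (13/25)×0.7793 + (12/25)×0.8113 = 0.7947 bits

Information Gain = 0.7950 - 0.7947 = 0.0004 bits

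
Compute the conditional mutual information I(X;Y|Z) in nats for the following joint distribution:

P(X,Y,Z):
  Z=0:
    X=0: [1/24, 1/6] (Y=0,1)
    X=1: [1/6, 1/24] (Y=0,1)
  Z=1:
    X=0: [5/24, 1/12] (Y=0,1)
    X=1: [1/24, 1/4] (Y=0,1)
0.1846 nats

Conditional mutual information: I(X;Y|Z) = H(X|Z) + H(Y|Z) - H(X,Y|Z)

H(Z) = 0.6792
H(X,Z) = 1.3723 → H(X|Z) = 0.6931
H(Y,Z) = 1.3664 → H(Y|Z) = 0.6872
H(X,Y,Z) = 1.8750 → H(X,Y|Z) = 1.1958

I(X;Y|Z) = 0.6931 + 0.6872 - 1.1958 = 0.1846 nats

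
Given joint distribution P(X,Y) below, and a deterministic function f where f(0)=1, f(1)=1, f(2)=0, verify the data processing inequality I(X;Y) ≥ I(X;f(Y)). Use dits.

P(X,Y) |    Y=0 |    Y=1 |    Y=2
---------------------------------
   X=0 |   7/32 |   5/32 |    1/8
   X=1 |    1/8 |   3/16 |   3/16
I(X;Y) = 0.0090, I(X;f(Y)) = 0.0040, inequality holds: 0.0090 ≥ 0.0040

Data Processing Inequality: For any Markov chain X → Y → Z, we have I(X;Y) ≥ I(X;Z).

Here Z = f(Y) is a deterministic function of Y, forming X → Y → Z.

Original I(X;Y) = 0.0090 dits

After applying f:
P(X,Z) where Z=f(Y):
- P(X,Z=0) = P(X,Y=2)
- P(X,Z=1) = P(X,Y=0) + P(X,Y=1)

I(X;Z) = I(X;f(Y)) = 0.0040 dits

Verification: 0.0090 ≥ 0.0040 ✓

Information cannot be created by processing; the function f can only lose information about X.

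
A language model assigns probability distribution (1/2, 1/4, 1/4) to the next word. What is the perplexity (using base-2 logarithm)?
2.8284

Perplexity is 2^H (or exp(H) for natural log).

First, H = -Σ p log p = 1.5000 bits
Perplexity = 2^1.5000 = 2.8284

Interpretation: The model's uncertainty is equivalent to choosing uniformly among 2.8 options.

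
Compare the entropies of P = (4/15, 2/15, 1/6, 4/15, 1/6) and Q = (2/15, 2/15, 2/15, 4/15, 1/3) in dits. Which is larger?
P

Computing entropies in dits:
H(P) = 0.6822
H(Q) = 0.6621

Distribution P has higher entropy.

Intuition: The distribution closer to uniform (more spread out) has higher entropy.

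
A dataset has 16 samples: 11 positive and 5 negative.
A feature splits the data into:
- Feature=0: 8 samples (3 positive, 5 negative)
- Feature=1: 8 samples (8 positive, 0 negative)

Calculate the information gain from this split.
0.4188 bits

Information Gain = H(Y) - H(Y|Feature)

Before split:
P(positive) = 11/16 = 0.6875
H(Y) = 0.8960 bits

After split:
Feature=0: H = 0.9544 bits (weight = 8/16)
Feature=1: H = 0.0000 bits (weight = 8/16)
H(Y|Feature) = (8/16)×0.9544 + (8/16)×0.0000 = 0.4772 bits

Information Gain = 0.8960 - 0.4772 = 0.4188 bits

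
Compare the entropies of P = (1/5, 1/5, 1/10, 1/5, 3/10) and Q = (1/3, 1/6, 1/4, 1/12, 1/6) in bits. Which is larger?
P

Computing entropies in bits:
H(P) = 2.2464
H(Q) = 2.1887

Distribution P has higher entropy.

Intuition: The distribution closer to uniform (more spread out) has higher entropy.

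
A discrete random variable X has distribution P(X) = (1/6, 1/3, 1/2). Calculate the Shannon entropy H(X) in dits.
0.4392 dits

Shannon entropy is H(X) = -Σ p(x) log p(x).

For P = (1/6, 1/3, 1/2):
H = -1/6 × log_10(1/6) -1/3 × log_10(1/3) -1/2 × log_10(1/2)
H = 0.4392 dits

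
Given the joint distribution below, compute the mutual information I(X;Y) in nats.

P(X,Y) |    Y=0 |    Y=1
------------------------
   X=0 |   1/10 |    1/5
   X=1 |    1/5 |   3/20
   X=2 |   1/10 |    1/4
0.0336 nats

Mutual information: I(X;Y) = H(X) + H(Y) - H(X,Y)

Marginals:
P(X) = (3/10, 7/20, 7/20), H(X) = 1.0961 nats
P(Y) = (2/5, 3/5), H(Y) = 0.6730 nats

Joint entropy: H(X,Y) = 1.7354 nats

I(X;Y) = 1.0961 + 0.6730 - 1.7354 = 0.0336 nats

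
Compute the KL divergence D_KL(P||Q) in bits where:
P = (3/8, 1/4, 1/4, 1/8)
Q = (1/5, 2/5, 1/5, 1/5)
0.1663 bits

KL divergence: D_KL(P||Q) = Σ p(x) log(p(x)/q(x))

Computing term by term:
  x=0: 3/8 × log_2[(3/8)/(1/5)] = 3/8 × 0.9069 = 0.3401
  x=1: 1/4 × log_2[(1/4)/(2/5)] = 1/4 × -0.6781 = -0.1695
  x=2: 1/4 × log_2[(1/4)/(1/5)] = 1/4 × 0.3219 = 0.0805
  x=3: 1/8 × log_2[(1/8)/(1/5)] = 1/8 × -0.6781 = -0.0848

D_KL(P||Q) = 0.1663 bits

Note: KL divergence is always non-negative and equals 0 iff P = Q.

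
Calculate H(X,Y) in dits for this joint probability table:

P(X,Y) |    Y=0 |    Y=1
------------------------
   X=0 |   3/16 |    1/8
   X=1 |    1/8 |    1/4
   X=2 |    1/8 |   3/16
0.7618 dits

Joint entropy is H(X,Y) = -Σ_{x,y} p(x,y) log p(x,y).

Summing over all non-zero entries:
H(X,Y) = -[3/16·log_10(3/16) + 1/8·log_10(1/8) + 1/8·log_10(1/8) + 1/4·log_10(1/4) + 1/8·log_10(1/8) + 3/16·log_10(3/16)]
H(X,Y) = 0.7618 dits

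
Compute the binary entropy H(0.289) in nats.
0.6013 nats

The binary entropy function is:
H(p) = -p log(p) - (1-p) log(1-p)

H(0.289) = -0.289 × log_e(0.289) - 0.711 × log_e(0.711)
H(0.289) = 0.6013 nats

Note: Binary entropy is maximized at p=0.5 (H=1 bit) and minimized at p=0 or p=1 (H=0).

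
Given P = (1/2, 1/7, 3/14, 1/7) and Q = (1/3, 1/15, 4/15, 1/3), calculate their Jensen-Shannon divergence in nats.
0.0365 nats

Jensen-Shannon divergence is:
JSD(P||Q) = 0.5 × D_KL(P||M) + 0.5 × D_KL(Q||M)
where M = 0.5 × (P + Q) is the mixture distribution.

M = 0.5 × (1/2, 1/7, 3/14, 1/7) + 0.5 × (1/3, 1/15, 4/15, 1/3) = (5/12, 0.104762, 0.240476, 5/21)

D_KL(P||M) = 0.0378 nats
D_KL(Q||M) = 0.0352 nats

JSD(P||Q) = 0.5 × 0.0378 + 0.5 × 0.0352 = 0.0365 nats

Unlike KL divergence, JSD is symmetric and bounded: 0 ≤ JSD ≤ log(2).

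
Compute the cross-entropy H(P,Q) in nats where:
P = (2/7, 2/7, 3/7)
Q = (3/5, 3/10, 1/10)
1.4768 nats

Cross-entropy: H(P,Q) = -Σ p(x) log q(x)

Alternatively: H(P,Q) = H(P) + D_KL(P||Q)
H(P) = 1.0790 nats
D_KL(P||Q) = 0.3978 nats

H(P,Q) = 1.0790 + 0.3978 = 1.4768 nats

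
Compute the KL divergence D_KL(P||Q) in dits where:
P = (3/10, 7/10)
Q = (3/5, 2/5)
0.0798 dits

KL divergence: D_KL(P||Q) = Σ p(x) log(p(x)/q(x))

Computing term by term:
  x=0: 3/10 × log_10[(3/10)/(3/5)] = 3/10 × -0.3010 = -0.0903
  x=1: 7/10 × log_10[(7/10)/(2/5)] = 7/10 × 0.2430 = 0.1701

D_KL(P||Q) = 0.0798 dits

Note: KL divergence is always non-negative and equals 0 iff P = Q.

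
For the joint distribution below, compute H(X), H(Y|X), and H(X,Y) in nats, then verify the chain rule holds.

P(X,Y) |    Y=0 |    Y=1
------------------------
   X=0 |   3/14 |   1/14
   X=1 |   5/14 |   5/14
H(X,Y) = 1.2540, H(X) = 0.5983, H(Y|X) = 0.6558 (all in nats)

Chain rule: H(X,Y) = H(X) + H(Y|X)

Left side — joint entropy directly:
H(X,Y) = -Σ p(x,y) log p(x,y) = 1.2540 nats

Right side — compute H(Y|X) from the conditional distributions:
P(X) = (2/7, 5/7), so H(X) = 0.5983 nats
H(Y|X) = Σ_x P(X=x) · H(Y|X=x):
  P(Y|X=0) = (3/4, 1/4), H(Y|X=0) = 0.5623, weight P(X=0) = 2/7
  P(Y|X=1) = (1/2, 1/2), H(Y|X=1) = 0.6931, weight P(X=1) = 5/7
H(Y|X) = 0.6558 nats

H(X) + H(Y|X) = 0.5983 + 0.6558 = 1.2540 nats

Both sides equal 1.2540 nats. ✓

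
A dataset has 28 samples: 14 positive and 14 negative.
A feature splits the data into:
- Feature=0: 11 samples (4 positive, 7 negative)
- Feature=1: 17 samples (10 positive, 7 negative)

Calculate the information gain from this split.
0.0351 bits

Information Gain = H(Y) - H(Y|Feature)

Before split:
P(positive) = 14/28 = 0.5000
H(Y) = 1.0000 bits

After split:
Feature=0: H = 0.9457 bits (weight = 11/28)
Feature=1: H = 0.9774 bits (weight = 17/28)
H(Y|Feature) = (11/28)×0.9457 + (17/28)×0.9774 = 0.9649 bits

Information Gain = 1.0000 - 0.9649 = 0.0351 bits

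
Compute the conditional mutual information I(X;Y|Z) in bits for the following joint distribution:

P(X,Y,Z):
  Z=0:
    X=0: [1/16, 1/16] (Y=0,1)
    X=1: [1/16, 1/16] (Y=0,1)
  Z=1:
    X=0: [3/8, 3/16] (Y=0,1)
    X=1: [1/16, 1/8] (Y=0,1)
0.0462 bits

Conditional mutual information: I(X;Y|Z) = H(X|Z) + H(Y|Z) - H(X,Y|Z)

H(Z) = 0.8113
H(X,Z) = 1.6697 → H(X|Z) = 0.8585
H(Y,Z) = 1.7962 → H(Y|Z) = 0.9849
H(X,Y,Z) = 2.6085 → H(X,Y|Z) = 1.7972

I(X;Y|Z) = 0.8585 + 0.9849 - 1.7972 = 0.0462 bits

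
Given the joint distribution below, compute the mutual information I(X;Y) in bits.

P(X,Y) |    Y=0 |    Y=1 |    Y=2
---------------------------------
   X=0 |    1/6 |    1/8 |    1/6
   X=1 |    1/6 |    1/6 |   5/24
0.0026 bits

Mutual information: I(X;Y) = H(X) + H(Y) - H(X,Y)

Marginals:
P(X) = (11/24, 13/24), H(X) = 0.9950 bits
P(Y) = (1/3, 7/24, 3/8), H(Y) = 1.5774 bits

Joint entropy: H(X,Y) = 2.5698 bits

I(X;Y) = 0.9950 + 1.5774 - 2.5698 = 0.0026 bits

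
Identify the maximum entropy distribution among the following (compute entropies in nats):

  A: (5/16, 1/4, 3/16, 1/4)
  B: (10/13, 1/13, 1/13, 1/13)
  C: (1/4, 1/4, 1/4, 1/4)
C

For a discrete distribution over n outcomes, entropy is maximized by the uniform distribution.

Computing entropies:
H(A) = 1.3705 nats
H(B) = 0.7937 nats
H(C) = 1.3863 nats

The uniform distribution (where all probabilities equal 1/4) achieves the maximum entropy of log_e(4) = 1.3863 nats.

Distribution C has the highest entropy.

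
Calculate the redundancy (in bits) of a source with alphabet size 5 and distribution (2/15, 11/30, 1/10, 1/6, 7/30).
0.1507 bits

Redundancy measures how far a source is from maximum entropy:
R = H_max - H(X)

Maximum entropy for 5 symbols: H_max = log_2(5) = 2.3219 bits
Actual entropy: H(X) = 2.1712 bits
Redundancy: R = 2.3219 - 2.1712 = 0.1507 bits

This redundancy represents potential for compression: the source could be compressed by 0.1507 bits per symbol.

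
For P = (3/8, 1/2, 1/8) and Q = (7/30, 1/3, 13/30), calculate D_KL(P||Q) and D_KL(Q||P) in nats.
D_KL(P||Q) = 0.2253, D_KL(Q||P) = 0.2929

KL divergence is not symmetric: D_KL(P||Q) ≠ D_KL(Q||P) in general.

D_KL(P||Q) = 0.2253 nats
D_KL(Q||P) = 0.2929 nats

No, they are not equal!

This asymmetry is why KL divergence is not a true distance metric.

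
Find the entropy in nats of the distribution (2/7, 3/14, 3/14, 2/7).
1.3761 nats

Shannon entropy is H(X) = -Σ p(x) log p(x).

For P = (2/7, 3/14, 3/14, 2/7):
H = -2/7 × log_e(2/7) -3/14 × log_e(3/14) -3/14 × log_e(3/14) -2/7 × log_e(2/7)
H = 1.3761 nats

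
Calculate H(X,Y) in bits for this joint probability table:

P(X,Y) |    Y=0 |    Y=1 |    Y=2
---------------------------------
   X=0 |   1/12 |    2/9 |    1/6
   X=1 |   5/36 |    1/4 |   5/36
2.5029 bits

Joint entropy is H(X,Y) = -Σ_{x,y} p(x,y) log p(x,y).

Summing over all non-zero entries:
H(X,Y) = -[1/12·log_2(1/12) + 2/9·log_2(2/9) + 1/6·log_2(1/6) + 5/36·log_2(5/36) + 1/4·log_2(1/4) + 5/36·log_2(5/36)]
H(X,Y) = 2.5029 bits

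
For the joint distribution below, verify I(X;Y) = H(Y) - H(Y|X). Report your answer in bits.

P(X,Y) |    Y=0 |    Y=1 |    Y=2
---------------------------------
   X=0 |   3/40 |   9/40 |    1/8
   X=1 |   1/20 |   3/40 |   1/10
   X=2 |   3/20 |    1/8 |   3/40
I(X;Y) = 0.0630 bits

Mutual information has multiple equivalent forms:
- I(X;Y) = H(X) - H(X|Y)
- I(X;Y) = H(Y) - H(Y|X)
- I(X;Y) = H(X) + H(Y) - H(X,Y)

Computing all quantities:
H(X) = 1.5389, H(Y) = 1.5579, H(X,Y) = 3.0339
H(X|Y) = 1.4759, H(Y|X) = 1.4949

Verification:
H(X) - H(X|Y) = 1.5389 - 1.4759 = 0.0630
H(Y) - H(Y|X) = 1.5579 - 1.4949 = 0.0630
H(X) + H(Y) - H(X,Y) = 1.5389 + 1.5579 - 3.0339 = 0.0630

All forms give I(X;Y) = 0.0630 bits. ✓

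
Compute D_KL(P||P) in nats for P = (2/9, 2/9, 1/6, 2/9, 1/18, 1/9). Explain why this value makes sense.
0.0000 nats

KL divergence satisfies the Gibbs inequality: D_KL(P||Q) ≥ 0 for all distributions P, Q.

D_KL(P||Q) = Σ p(x) log(p(x)/q(x))
Each term is p(x) × log_e(p(x)/p(x)) = p(x) × log_e(1) = 0, so the sum is 0.
D_KL(P||Q) = 0.0000 nats

When P = Q, the KL divergence is exactly 0, as there is no 'divergence' between identical distributions.

This non-negativity is a fundamental property: relative entropy cannot be negative because it measures how different Q is from P.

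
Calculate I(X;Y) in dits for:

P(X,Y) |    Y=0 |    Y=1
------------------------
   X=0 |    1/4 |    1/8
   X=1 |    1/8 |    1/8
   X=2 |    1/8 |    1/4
0.0184 dits

Mutual information: I(X;Y) = H(X) + H(Y) - H(X,Y)

Marginals:
P(X) = (3/8, 1/4, 3/8), H(X) = 0.4700 dits
P(Y) = (1/2, 1/2), H(Y) = 0.3010 dits

Joint entropy: H(X,Y) = 0.7526 dits

I(X;Y) = 0.4700 + 0.3010 - 0.7526 = 0.0184 dits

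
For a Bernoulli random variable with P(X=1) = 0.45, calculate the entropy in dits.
0.2989 dits

The binary entropy function is:
H(p) = -p log(p) - (1-p) log(1-p)

H(0.45) = -0.45 × log_10(0.45) - 0.55 × log_10(0.55)
H(0.45) = 0.2989 dits

Note: Binary entropy is maximized at p=0.5 (H=1 bit) and minimized at p=0 or p=1 (H=0).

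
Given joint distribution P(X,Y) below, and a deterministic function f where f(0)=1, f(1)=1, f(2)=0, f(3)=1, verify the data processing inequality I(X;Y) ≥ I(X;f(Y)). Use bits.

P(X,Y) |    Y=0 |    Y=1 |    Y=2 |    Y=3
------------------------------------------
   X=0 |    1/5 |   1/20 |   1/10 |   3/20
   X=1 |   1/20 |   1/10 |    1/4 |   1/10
I(X;Y) = 0.1369, I(X;f(Y)) = 0.0731, inequality holds: 0.1369 ≥ 0.0731

Data Processing Inequality: For any Markov chain X → Y → Z, we have I(X;Y) ≥ I(X;Z).

Here Z = f(Y) is a deterministic function of Y, forming X → Y → Z.

Original I(X;Y) = 0.1369 bits

After applying f:
P(X,Z) where Z=f(Y):
- P(X,Z=0) = P(X,Y=2)
- P(X,Z=1) = P(X,Y=0) + P(X,Y=1) + P(X,Y=3)

I(X;Z) = I(X;f(Y)) = 0.0731 bits

Verification: 0.1369 ≥ 0.0731 ✓

Information cannot be created by processing; the function f can only lose information about X.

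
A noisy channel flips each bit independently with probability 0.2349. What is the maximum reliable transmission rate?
0.2135 bits

For a binary symmetric channel (BSC) with error probability p:
Capacity C = 1 - H(p) bits per symbol

where H(p) = -p log₂(p) - (1-p) log₂(1-p) is the binary entropy function.

H(0.2349) = 0.7865 bits
C = 1 - 0.7865 = 0.2135 bits per symbol

This means we can reliably transmit up to 0.2135 bits of information per channel use.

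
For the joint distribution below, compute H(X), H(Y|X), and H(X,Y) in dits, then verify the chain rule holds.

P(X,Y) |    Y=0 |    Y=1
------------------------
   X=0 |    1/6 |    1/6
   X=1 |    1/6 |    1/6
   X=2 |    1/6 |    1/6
H(X,Y) = 0.7782, H(X) = 0.4771, H(Y|X) = 0.3010 (all in dits)

Chain rule: H(X,Y) = H(X) + H(Y|X)

Left side — joint entropy directly:
H(X,Y) = -Σ p(x,y) log p(x,y) = 0.7782 dits

Right side — compute H(Y|X) from the conditional distributions:
P(X) = (1/3, 1/3, 1/3), so H(X) = 0.4771 dits
H(Y|X) = Σ_x P(X=x) · H(Y|X=x):
  P(Y|X=0) = (1/2, 1/2), H(Y|X=0) = 0.3010, weight P(X=0) = 1/3
  P(Y|X=1) = (1/2, 1/2), H(Y|X=1) = 0.3010, weight P(X=1) = 1/3
  P(Y|X=2) = (1/2, 1/2), H(Y|X=2) = 0.3010, weight P(X=2) = 1/3
H(Y|X) = 0.3010 dits

H(X) + H(Y|X) = 0.4771 + 0.3010 = 0.7782 dits

Both sides equal 0.7782 dits. ✓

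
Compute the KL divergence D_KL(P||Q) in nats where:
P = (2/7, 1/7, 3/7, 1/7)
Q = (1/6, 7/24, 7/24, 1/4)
0.1370 nats

KL divergence: D_KL(P||Q) = Σ p(x) log(p(x)/q(x))

Computing term by term:
  x=0: 2/7 × log_e[(2/7)/(1/6)] = 2/7 × 0.5390 = 0.1540
  x=1: 1/7 × log_e[(1/7)/(7/24)] = 1/7 × -0.7138 = -0.1020
  x=2: 3/7 × log_e[(3/7)/(7/24)] = 3/7 × 0.3848 = 0.1649
  x=3: 1/7 × log_e[(1/7)/(1/4)] = 1/7 × -0.5596 = -0.0799

D_KL(P||Q) = 0.1370 nats

Note: KL divergence is always non-negative and equals 0 iff P = Q.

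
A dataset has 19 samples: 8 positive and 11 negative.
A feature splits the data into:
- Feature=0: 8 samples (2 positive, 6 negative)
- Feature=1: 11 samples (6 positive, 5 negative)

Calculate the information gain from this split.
0.0649 bits

Information Gain = H(Y) - H(Y|Feature)

Before split:
P(positive) = 8/19 = 0.4211
H(Y) = 0.9819 bits

After split:
Feature=0: H = 0.8113 bits (weight = 8/19)
Feature=1: H = 0.9940 bits (weight = 11/19)
H(Y|Feature) = (8/19)×0.8113 + (11/19)×0.9940 = 0.9171 bits

Information Gain = 0.9819 - 0.9171 = 0.0649 bits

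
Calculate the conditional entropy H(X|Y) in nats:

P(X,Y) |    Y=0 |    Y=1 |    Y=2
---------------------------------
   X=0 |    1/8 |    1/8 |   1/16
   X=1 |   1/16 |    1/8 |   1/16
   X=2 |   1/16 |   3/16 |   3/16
1.0289 nats

Using the chain rule: H(X|Y) = H(X,Y) - H(Y)

First, compute H(X,Y) = 2.1007 nats

Marginal P(Y) = (1/4, 7/16, 5/16)
H(Y) = 1.0717 nats

H(X|Y) = H(X,Y) - H(Y) = 2.1007 - 1.0717 = 1.0289 nats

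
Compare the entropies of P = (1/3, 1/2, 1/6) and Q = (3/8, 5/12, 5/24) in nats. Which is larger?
Q

Computing entropies in nats:
H(P) = 1.0114
H(Q) = 1.0594

Distribution Q has higher entropy.

Intuition: The distribution closer to uniform (more spread out) has higher entropy.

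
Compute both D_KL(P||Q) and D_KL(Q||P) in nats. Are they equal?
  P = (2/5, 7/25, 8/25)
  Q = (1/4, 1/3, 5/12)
D_KL(P||Q) = 0.0547, D_KL(Q||P) = 0.0506

KL divergence is not symmetric: D_KL(P||Q) ≠ D_KL(Q||P) in general.

D_KL(P||Q) = 0.0547 nats
D_KL(Q||P) = 0.0506 nats

No, they are not equal!

This asymmetry is why KL divergence is not a true distance metric.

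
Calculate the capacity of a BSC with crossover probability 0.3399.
0.0753 bits

For a binary symmetric channel (BSC) with error probability p:
Capacity C = 1 - H(p) bits per symbol

where H(p) = -p log₂(p) - (1-p) log₂(1-p) is the binary entropy function.

H(0.3399) = 0.9247 bits
C = 1 - 0.9247 = 0.0753 bits per symbol

This means we can reliably transmit up to 0.0753 bits of information per channel use.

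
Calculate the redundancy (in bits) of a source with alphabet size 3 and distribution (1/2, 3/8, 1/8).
0.1793 bits

Redundancy measures how far a source is from maximum entropy:
R = H_max - H(X)

Maximum entropy for 3 symbols: H_max = log_2(3) = 1.5850 bits
Actual entropy: H(X) = 1.4056 bits
Redundancy: R = 1.5850 - 1.4056 = 0.1793 bits

This redundancy represents potential for compression: the source could be compressed by 0.1793 bits per symbol.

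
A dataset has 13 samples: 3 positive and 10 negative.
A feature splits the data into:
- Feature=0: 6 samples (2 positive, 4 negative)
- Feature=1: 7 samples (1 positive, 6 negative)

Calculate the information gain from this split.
0.0369 bits

Information Gain = H(Y) - H(Y|Feature)

Before split:
P(positive) = 3/13 = 0.2308
H(Y) = 0.7793 bits

After split:
Feature=0: H = 0.9183 bits (weight = 6/13)
Feature=1: H = 0.5917 bits (weight = 7/13)
H(Y|Feature) = (6/13)×0.9183 + (7/13)×0.5917 = 0.7424 bits

Information Gain = 0.7793 - 0.7424 = 0.0369 bits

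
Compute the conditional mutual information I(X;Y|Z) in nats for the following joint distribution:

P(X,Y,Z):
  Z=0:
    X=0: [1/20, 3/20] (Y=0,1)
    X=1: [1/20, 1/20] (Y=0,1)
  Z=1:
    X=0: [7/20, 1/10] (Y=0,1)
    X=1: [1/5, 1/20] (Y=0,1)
0.0094 nats

Conditional mutual information: I(X;Y|Z) = H(X|Z) + H(Y|Z) - H(X,Y|Z)

H(Z) = 0.6109
H(X,Z) = 1.2580 → H(X|Z) = 0.6472
H(Y,Z) = 1.1655 → H(Y|Z) = 0.5547
H(X,Y,Z) = 1.8033 → H(X,Y|Z) = 1.1924

I(X;Y|Z) = 0.6472 + 0.5547 - 1.1924 = 0.0094 nats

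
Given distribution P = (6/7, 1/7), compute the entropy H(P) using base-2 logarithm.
0.5917 bits

Shannon entropy is H(X) = -Σ p(x) log p(x).

For P = (6/7, 1/7):
H = -6/7 × log_2(6/7) -1/7 × log_2(1/7)
H = 0.5917 bits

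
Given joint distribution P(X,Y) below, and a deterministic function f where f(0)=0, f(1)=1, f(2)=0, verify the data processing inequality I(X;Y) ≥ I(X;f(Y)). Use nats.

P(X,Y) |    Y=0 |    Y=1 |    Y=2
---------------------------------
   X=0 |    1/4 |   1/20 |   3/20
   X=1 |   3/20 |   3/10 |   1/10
I(X;Y) = 0.1117, I(X;f(Y)) = 0.1115, inequality holds: 0.1117 ≥ 0.1115

Data Processing Inequality: For any Markov chain X → Y → Z, we have I(X;Y) ≥ I(X;Z).

Here Z = f(Y) is a deterministic function of Y, forming X → Y → Z.

Original I(X;Y) = 0.1117 nats

After applying f:
P(X,Z) where Z=f(Y):
- P(X,Z=0) = P(X,Y=0) + P(X,Y=2)
- P(X,Z=1) = P(X,Y=1)

I(X;Z) = I(X;f(Y)) = 0.1115 nats

Verification: 0.1117 ≥ 0.1115 ✓

Information cannot be created by processing; the function f can only lose information about X.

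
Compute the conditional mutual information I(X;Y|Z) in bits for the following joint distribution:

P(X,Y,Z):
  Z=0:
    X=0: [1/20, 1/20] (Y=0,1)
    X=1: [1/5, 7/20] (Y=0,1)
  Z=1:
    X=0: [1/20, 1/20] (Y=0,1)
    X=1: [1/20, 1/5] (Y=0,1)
0.0263 bits

Conditional mutual information: I(X;Y|Z) = H(X|Z) + H(Y|Z) - H(X,Y|Z)

H(Z) = 0.9341
H(X,Z) = 1.6388 → H(X|Z) = 0.7047
H(Y,Z) = 1.8610 → H(Y|Z) = 0.9269
H(X,Y,Z) = 2.5394 → H(X,Y|Z) = 1.6053

I(X;Y|Z) = 0.7047 + 0.9269 - 1.6053 = 0.0263 bits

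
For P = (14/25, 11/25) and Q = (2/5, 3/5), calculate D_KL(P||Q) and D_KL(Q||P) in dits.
D_KL(P||Q) = 0.0226, D_KL(Q||P) = 0.0224

KL divergence is not symmetric: D_KL(P||Q) ≠ D_KL(Q||P) in general.

D_KL(P||Q) = 0.0226 dits
D_KL(Q||P) = 0.0224 dits

No, they are not equal!

This asymmetry is why KL divergence is not a true distance metric.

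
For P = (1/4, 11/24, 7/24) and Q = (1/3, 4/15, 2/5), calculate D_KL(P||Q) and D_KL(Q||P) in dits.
D_KL(P||Q) = 0.0366, D_KL(Q||P) = 0.0338

KL divergence is not symmetric: D_KL(P||Q) ≠ D_KL(Q||P) in general.

D_KL(P||Q) = 0.0366 dits
D_KL(Q||P) = 0.0338 dits

No, they are not equal!

This asymmetry is why KL divergence is not a true distance metric.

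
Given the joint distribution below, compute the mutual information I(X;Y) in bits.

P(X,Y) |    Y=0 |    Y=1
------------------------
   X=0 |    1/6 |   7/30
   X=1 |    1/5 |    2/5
0.0052 bits

Mutual information: I(X;Y) = H(X) + H(Y) - H(X,Y)

Marginals:
P(X) = (2/5, 3/5), H(X) = 0.9710 bits
P(Y) = (11/30, 19/30), H(Y) = 0.9481 bits

Joint entropy: H(X,Y) = 1.9139 bits

I(X;Y) = 0.9710 + 0.9481 - 1.9139 = 0.0052 bits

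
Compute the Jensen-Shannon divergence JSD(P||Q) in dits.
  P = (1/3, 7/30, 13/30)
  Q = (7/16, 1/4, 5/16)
0.0037 dits

Jensen-Shannon divergence is:
JSD(P||Q) = 0.5 × D_KL(P||M) + 0.5 × D_KL(Q||M)
where M = 0.5 × (P + Q) is the mixture distribution.

M = 0.5 × (1/3, 7/30, 13/30) + 0.5 × (7/16, 1/4, 5/16) = (0.385417, 0.241667, 0.372917)

D_KL(P||M) = 0.0037 dits
D_KL(Q||M) = 0.0038 dits

JSD(P||Q) = 0.5 × 0.0037 + 0.5 × 0.0038 = 0.0037 dits

Unlike KL divergence, JSD is symmetric and bounded: 0 ≤ JSD ≤ log(2).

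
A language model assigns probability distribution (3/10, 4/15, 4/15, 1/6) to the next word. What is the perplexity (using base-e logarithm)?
3.9148

Perplexity is e^H (or exp(H) for natural log).

First, H = -Σ p log p = 1.3648 nats
Perplexity = e^1.3648 = 3.9148

Interpretation: The model's uncertainty is equivalent to choosing uniformly among 3.9 options.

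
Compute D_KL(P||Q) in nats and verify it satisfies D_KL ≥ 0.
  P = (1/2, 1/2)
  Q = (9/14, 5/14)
0.0426 nats

KL divergence satisfies the Gibbs inequality: D_KL(P||Q) ≥ 0 for all distributions P, Q.

D_KL(P||Q) = Σ p(x) log(p(x)/q(x))
Term by term:
  x=0: 1/2 × log_e[(1/2)/(9/14)] = -0.1257
  x=1: 1/2 × log_e[(1/2)/(5/14)] = 0.1682
D_KL(P||Q) = 0.0426 nats

D_KL(P||Q) = 0.0426 ≥ 0 ✓

This non-negativity is a fundamental property: relative entropy cannot be negative because it measures how different Q is from P.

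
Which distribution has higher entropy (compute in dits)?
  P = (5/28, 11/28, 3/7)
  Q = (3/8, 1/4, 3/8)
Q

Computing entropies in dits:
H(P) = 0.4507
H(Q) = 0.4700

Distribution Q has higher entropy.

Intuition: The distribution closer to uniform (more spread out) has higher entropy.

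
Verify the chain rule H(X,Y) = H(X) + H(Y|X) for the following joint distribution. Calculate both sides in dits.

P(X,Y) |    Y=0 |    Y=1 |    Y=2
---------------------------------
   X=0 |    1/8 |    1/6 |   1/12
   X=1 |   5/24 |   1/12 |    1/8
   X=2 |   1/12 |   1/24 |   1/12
H(X,Y) = 0.9146, H(X) = 0.4601, H(Y|X) = 0.4545 (all in dits)

Chain rule: H(X,Y) = H(X) + H(Y|X)

Left side — joint entropy directly:
H(X,Y) = -Σ p(x,y) log p(x,y) = 0.9146 dits

Right side — compute H(Y|X) from the conditional distributions:
P(X) = (3/8, 5/12, 5/24), so H(X) = 0.4601 dits
H(Y|X) = Σ_x P(X=x) · H(Y|X=x):
  P(Y|X=0) = (1/3, 4/9, 2/9), H(Y|X=0) = 0.4607, weight P(X=0) = 3/8
  P(Y|X=1) = (1/2, 1/5, 3/10), H(Y|X=1) = 0.4472, weight P(X=1) = 5/12
  P(Y|X=2) = (2/5, 1/5, 2/5), H(Y|X=2) = 0.4581, weight P(X=2) = 5/24
H(Y|X) = 0.4545 dits

H(X) + H(Y|X) = 0.4601 + 0.4545 = 0.9146 dits

Both sides equal 0.9146 dits. ✓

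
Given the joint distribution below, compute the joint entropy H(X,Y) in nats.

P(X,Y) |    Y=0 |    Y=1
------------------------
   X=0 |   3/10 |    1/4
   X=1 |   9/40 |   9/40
1.3790 nats

Joint entropy is H(X,Y) = -Σ_{x,y} p(x,y) log p(x,y).

Summing over all non-zero entries:
H(X,Y) = -[3/10·log_e(3/10) + 1/4·log_e(1/4) + 9/40·log_e(9/40) + 9/40·log_e(9/40)]
H(X,Y) = 1.3790 nats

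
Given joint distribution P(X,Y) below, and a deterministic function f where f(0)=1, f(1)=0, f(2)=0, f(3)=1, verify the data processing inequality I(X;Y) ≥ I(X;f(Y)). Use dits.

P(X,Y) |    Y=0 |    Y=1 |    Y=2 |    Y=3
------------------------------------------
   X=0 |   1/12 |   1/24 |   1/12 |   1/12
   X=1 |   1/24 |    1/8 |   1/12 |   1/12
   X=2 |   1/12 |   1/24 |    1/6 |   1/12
I(X;Y) = 0.0236, I(X;f(Y)) = 0.0054, inequality holds: 0.0236 ≥ 0.0054

Data Processing Inequality: For any Markov chain X → Y → Z, we have I(X;Y) ≥ I(X;Z).

Here Z = f(Y) is a deterministic function of Y, forming X → Y → Z.

Original I(X;Y) = 0.0236 dits

After applying f:
P(X,Z) where Z=f(Y):
- P(X,Z=0) = P(X,Y=1) + P(X,Y=2)
- P(X,Z=1) = P(X,Y=0) + P(X,Y=3)

I(X;Z) = I(X;f(Y)) = 0.0054 dits

Verification: 0.0236 ≥ 0.0054 ✓

Information cannot be created by processing; the function f can only lose information about X.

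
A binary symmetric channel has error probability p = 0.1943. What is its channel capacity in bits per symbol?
0.2896 bits

For a binary symmetric channel (BSC) with error probability p:
Capacity C = 1 - H(p) bits per symbol

where H(p) = -p log₂(p) - (1-p) log₂(1-p) is the binary entropy function.

H(0.1943) = 0.7104 bits
C = 1 - 0.7104 = 0.2896 bits per symbol

This means we can reliably transmit up to 0.2896 bits of information per channel use.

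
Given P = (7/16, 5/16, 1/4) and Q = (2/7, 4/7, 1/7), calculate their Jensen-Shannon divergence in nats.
0.0347 nats

Jensen-Shannon divergence is:
JSD(P||Q) = 0.5 × D_KL(P||M) + 0.5 × D_KL(Q||M)
where M = 0.5 × (P + Q) is the mixture distribution.

M = 0.5 × (7/16, 5/16, 1/4) + 0.5 × (2/7, 4/7, 1/7) = (0.361607, 0.441964, 0.196429)

D_KL(P||M) = 0.0353 nats
D_KL(Q||M) = 0.0340 nats

JSD(P||Q) = 0.5 × 0.0353 + 0.5 × 0.0340 = 0.0347 nats

Unlike KL divergence, JSD is symmetric and bounded: 0 ≤ JSD ≤ log(2).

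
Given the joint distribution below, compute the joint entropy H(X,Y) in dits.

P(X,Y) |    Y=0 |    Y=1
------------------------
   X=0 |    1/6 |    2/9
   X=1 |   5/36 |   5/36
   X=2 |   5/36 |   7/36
0.7704 dits

Joint entropy is H(X,Y) = -Σ_{x,y} p(x,y) log p(x,y).

Summing over all non-zero entries:
H(X,Y) = -[1/6·log_10(1/6) + 2/9·log_10(2/9) + 5/36·log_10(5/36) + 5/36·log_10(5/36) + 5/36·log_10(5/36) + 7/36·log_10(7/36)]
H(X,Y) = 0.7704 dits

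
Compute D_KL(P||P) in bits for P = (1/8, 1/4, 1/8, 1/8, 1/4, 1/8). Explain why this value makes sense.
0.0000 bits

KL divergence satisfies the Gibbs inequality: D_KL(P||Q) ≥ 0 for all distributions P, Q.

D_KL(P||Q) = Σ p(x) log(p(x)/q(x))
Each term is p(x) × log_2(p(x)/p(x)) = p(x) × log_2(1) = 0, so the sum is 0.
D_KL(P||Q) = 0.0000 bits

When P = Q, the KL divergence is exactly 0, as there is no 'divergence' between identical distributions.

This non-negativity is a fundamental property: relative entropy cannot be negative because it measures how different Q is from P.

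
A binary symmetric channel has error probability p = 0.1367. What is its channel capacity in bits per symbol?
0.4245 bits

For a binary symmetric channel (BSC) with error probability p:
Capacity C = 1 - H(p) bits per symbol

where H(p) = -p log₂(p) - (1-p) log₂(1-p) is the binary entropy function.

H(0.1367) = 0.5755 bits
C = 1 - 0.5755 = 0.4245 bits per symbol

This means we can reliably transmit up to 0.4245 bits of information per channel use.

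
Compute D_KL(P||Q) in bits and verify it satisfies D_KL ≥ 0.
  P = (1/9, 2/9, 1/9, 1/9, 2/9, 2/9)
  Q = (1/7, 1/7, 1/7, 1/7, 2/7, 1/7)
0.0819 bits

KL divergence satisfies the Gibbs inequality: D_KL(P||Q) ≥ 0 for all distributions P, Q.

D_KL(P||Q) = Σ p(x) log(p(x)/q(x))
Term by term:
  x=0: 1/9 × log_2[(1/9)/(1/7)] = -0.0403
  x=1: 2/9 × log_2[(2/9)/(1/7)] = 0.1417
  x=2: 1/9 × log_2[(1/9)/(1/7)] = -0.0403
  x=3: 1/9 × log_2[(1/9)/(1/7)] = -0.0403
  x=4: 2/9 × log_2[(2/9)/(2/7)] = -0.0806
  x=5: 2/9 × log_2[(2/9)/(1/7)] = 0.1417
D_KL(P||Q) = 0.0819 bits

D_KL(P||Q) = 0.0819 ≥ 0 ✓

This non-negativity is a fundamental property: relative entropy cannot be negative because it measures how different Q is from P.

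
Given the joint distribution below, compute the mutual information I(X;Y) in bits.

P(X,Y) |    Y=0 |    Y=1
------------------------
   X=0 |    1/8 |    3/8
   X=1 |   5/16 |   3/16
0.1058 bits

Mutual information: I(X;Y) = H(X) + H(Y) - H(X,Y)

Marginals:
P(X) = (1/2, 1/2), H(X) = 1.0000 bits
P(Y) = (7/16, 9/16), H(Y) = 0.9887 bits

Joint entropy: H(X,Y) = 1.8829 bits

I(X;Y) = 1.0000 + 0.9887 - 1.8829 = 0.1058 bits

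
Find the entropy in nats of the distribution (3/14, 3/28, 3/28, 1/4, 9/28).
1.5201 nats

Shannon entropy is H(X) = -Σ p(x) log p(x).

For P = (3/14, 3/28, 3/28, 1/4, 9/28):
H = -3/14 × log_e(3/14) -3/28 × log_e(3/28) -3/28 × log_e(3/28) -1/4 × log_e(1/4) -9/28 × log_e(9/28)
H = 1.5201 nats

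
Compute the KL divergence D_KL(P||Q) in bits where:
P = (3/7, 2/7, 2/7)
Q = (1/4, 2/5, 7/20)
0.1109 bits

KL divergence: D_KL(P||Q) = Σ p(x) log(p(x)/q(x))

Computing term by term:
  x=0: 3/7 × log_2[(3/7)/(1/4)] = 3/7 × 0.7776 = 0.3333
  x=1: 2/7 × log_2[(2/7)/(2/5)] = 2/7 × -0.4854 = -0.1387
  x=2: 2/7 × log_2[(2/7)/(7/20)] = 2/7 × -0.2928 = -0.0837

D_KL(P||Q) = 0.1109 bits

Note: KL divergence is always non-negative and equals 0 iff P = Q.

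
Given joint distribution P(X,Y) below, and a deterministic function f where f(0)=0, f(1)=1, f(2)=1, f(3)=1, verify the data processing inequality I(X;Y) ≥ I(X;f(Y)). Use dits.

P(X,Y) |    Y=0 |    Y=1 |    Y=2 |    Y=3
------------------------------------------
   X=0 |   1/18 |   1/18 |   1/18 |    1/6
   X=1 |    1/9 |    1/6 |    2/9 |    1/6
I(X;Y) = 0.0154, I(X;f(Y)) = 0.0000, inequality holds: 0.0154 ≥ 0.0000

Data Processing Inequality: For any Markov chain X → Y → Z, we have I(X;Y) ≥ I(X;Z).

Here Z = f(Y) is a deterministic function of Y, forming X → Y → Z.

Original I(X;Y) = 0.0154 dits

After applying f:
P(X,Z) where Z=f(Y):
- P(X,Z=0) = P(X,Y=0)
- P(X,Z=1) = P(X,Y=1) + P(X,Y=2) + P(X,Y=3)

I(X;Z) = I(X;f(Y)) = 0.0000 dits

Verification: 0.0154 ≥ 0.0000 ✓

Information cannot be created by processing; the function f can only lose information about X.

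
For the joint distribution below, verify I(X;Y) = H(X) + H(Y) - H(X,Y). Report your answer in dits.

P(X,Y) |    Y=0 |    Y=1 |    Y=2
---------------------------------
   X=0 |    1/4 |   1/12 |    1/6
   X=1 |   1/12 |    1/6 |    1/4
I(X;Y) = 0.0287 dits

Mutual information has multiple equivalent forms:
- I(X;Y) = H(X) - H(X|Y)
- I(X;Y) = H(Y) - H(Y|X)
- I(X;Y) = H(X) + H(Y) - H(X,Y)

Computing all quantities:
H(X) = 0.3010, H(Y) = 0.4680, H(X,Y) = 0.7403
H(X|Y) = 0.2723, H(Y|X) = 0.4392

Verification:
H(X) - H(X|Y) = 0.3010 - 0.2723 = 0.0287
H(Y) - H(Y|X) = 0.4680 - 0.4392 = 0.0287
H(X) + H(Y) - H(X,Y) = 0.3010 + 0.4680 - 0.7403 = 0.0287

All forms give I(X;Y) = 0.0287 dits. ✓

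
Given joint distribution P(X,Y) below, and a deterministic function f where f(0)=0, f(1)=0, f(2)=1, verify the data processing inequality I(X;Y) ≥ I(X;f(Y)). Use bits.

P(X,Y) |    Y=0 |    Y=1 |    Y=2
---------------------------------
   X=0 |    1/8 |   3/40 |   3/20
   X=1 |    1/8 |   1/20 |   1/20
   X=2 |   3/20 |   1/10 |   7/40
I(X;Y) = 0.0268, I(X;f(Y)) = 0.0223, inequality holds: 0.0268 ≥ 0.0223

Data Processing Inequality: For any Markov chain X → Y → Z, we have I(X;Y) ≥ I(X;Z).

Here Z = f(Y) is a deterministic function of Y, forming X → Y → Z.

Original I(X;Y) = 0.0268 bits

After applying f:
P(X,Z) where Z=f(Y):
- P(X,Z=0) = P(X,Y=0) + P(X,Y=1)
- P(X,Z=1) = P(X,Y=2)

I(X;Z) = I(X;f(Y)) = 0.0223 bits

Verification: 0.0268 ≥ 0.0223 ✓

Information cannot be created by processing; the function f can only lose information about X.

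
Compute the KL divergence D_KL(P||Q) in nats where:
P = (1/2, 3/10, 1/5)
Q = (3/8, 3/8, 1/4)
0.0323 nats

KL divergence: D_KL(P||Q) = Σ p(x) log(p(x)/q(x))

Computing term by term:
  x=0: 1/2 × log_e[(1/2)/(3/8)] = 1/2 × 0.2877 = 0.1438
  x=1: 3/10 × log_e[(3/10)/(3/8)] = 3/10 × -0.2231 = -0.0669
  x=2: 1/5 × log_e[(1/5)/(1/4)] = 1/5 × -0.2231 = -0.0446

D_KL(P||Q) = 0.0323 nats

Note: KL divergence is always non-negative and equals 0 iff P = Q.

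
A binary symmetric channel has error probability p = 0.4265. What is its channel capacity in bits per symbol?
0.0156 bits

For a binary symmetric channel (BSC) with error probability p:
Capacity C = 1 - H(p) bits per symbol

where H(p) = -p log₂(p) - (1-p) log₂(1-p) is the binary entropy function.

H(0.4265) = 0.9844 bits
C = 1 - 0.9844 = 0.0156 bits per symbol

This means we can reliably transmit up to 0.0156 bits of information per channel use.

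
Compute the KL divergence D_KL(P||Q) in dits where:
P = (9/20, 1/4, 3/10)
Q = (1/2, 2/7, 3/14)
0.0087 dits

KL divergence: D_KL(P||Q) = Σ p(x) log(p(x)/q(x))

Computing term by term:
  x=0: 9/20 × log_10[(9/20)/(1/2)] = 9/20 × -0.0458 = -0.0206
  x=1: 1/4 × log_10[(1/4)/(2/7)] = 1/4 × -0.0580 = -0.0145
  x=2: 3/10 × log_10[(3/10)/(3/14)] = 3/10 × 0.1461 = 0.0438

D_KL(P||Q) = 0.0087 dits

Note: KL divergence is always non-negative and equals 0 iff P = Q.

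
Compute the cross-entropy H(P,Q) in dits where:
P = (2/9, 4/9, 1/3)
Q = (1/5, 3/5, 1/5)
0.4869 dits

Cross-entropy: H(P,Q) = -Σ p(x) log q(x)

Alternatively: H(P,Q) = H(P) + D_KL(P||Q)
H(P) = 0.4607 dits
D_KL(P||Q) = 0.0262 dits

H(P,Q) = 0.4607 + 0.0262 = 0.4869 dits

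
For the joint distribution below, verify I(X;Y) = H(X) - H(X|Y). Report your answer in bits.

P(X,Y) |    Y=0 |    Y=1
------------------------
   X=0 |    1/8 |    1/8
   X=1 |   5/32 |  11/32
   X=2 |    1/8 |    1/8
I(X;Y) = 0.0265 bits

Mutual information has multiple equivalent forms:
- I(X;Y) = H(X) - H(X|Y)
- I(X;Y) = H(Y) - H(Y|X)
- I(X;Y) = H(X) + H(Y) - H(X,Y)

Computing all quantities:
H(X) = 1.5000, H(Y) = 0.9745, H(X,Y) = 2.4480
H(X|Y) = 1.4735, H(Y|X) = 0.9480

Verification:
H(X) - H(X|Y) = 1.5000 - 1.4735 = 0.0265
H(Y) - H(Y|X) = 0.9745 - 0.9480 = 0.0265
H(X) + H(Y) - H(X,Y) = 1.5000 + 0.9745 - 2.4480 = 0.0265

All forms give I(X;Y) = 0.0265 bits. ✓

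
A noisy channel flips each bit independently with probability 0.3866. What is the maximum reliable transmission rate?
0.0374 bits

For a binary symmetric channel (BSC) with error probability p:
Capacity C = 1 - H(p) bits per symbol

where H(p) = -p log₂(p) - (1-p) log₂(1-p) is the binary entropy function.

H(0.3866) = 0.9626 bits
C = 1 - 0.9626 = 0.0374 bits per symbol

This means we can reliably transmit up to 0.0374 bits of information per channel use.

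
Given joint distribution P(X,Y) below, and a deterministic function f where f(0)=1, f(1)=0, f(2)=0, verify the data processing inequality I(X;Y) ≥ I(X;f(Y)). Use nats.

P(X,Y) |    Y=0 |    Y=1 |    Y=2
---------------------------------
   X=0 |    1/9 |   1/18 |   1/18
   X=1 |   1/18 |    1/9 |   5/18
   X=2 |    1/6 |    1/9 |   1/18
I(X;Y) = 0.1210, I(X;f(Y)) = 0.0840, inequality holds: 0.1210 ≥ 0.0840

Data Processing Inequality: For any Markov chain X → Y → Z, we have I(X;Y) ≥ I(X;Z).

Here Z = f(Y) is a deterministic function of Y, forming X → Y → Z.

Original I(X;Y) = 0.1210 nats

After applying f:
P(X,Z) where Z=f(Y):
- P(X,Z=0) = P(X,Y=1) + P(X,Y=2)
- P(X,Z=1) = P(X,Y=0)

I(X;Z) = I(X;f(Y)) = 0.0840 nats

Verification: 0.1210 ≥ 0.0840 ✓

Information cannot be created by processing; the function f can only lose information about X.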